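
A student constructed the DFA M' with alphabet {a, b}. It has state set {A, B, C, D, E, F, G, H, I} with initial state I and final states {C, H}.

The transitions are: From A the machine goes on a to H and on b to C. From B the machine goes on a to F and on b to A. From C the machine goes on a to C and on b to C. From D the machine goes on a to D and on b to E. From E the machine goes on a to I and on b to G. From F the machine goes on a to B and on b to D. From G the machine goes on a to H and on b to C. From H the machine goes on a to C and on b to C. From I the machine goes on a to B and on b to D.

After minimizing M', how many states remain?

5

Initial partition by acceptance: {C,H} | {A,B,D,E,F,G,I}.
Split {A,B,D,E,F,G,I} by δ(·,a) → {B,D,E,F,I} and {A,G}.
On input b, block {B,D,E,F,I} splits into {D,F,I} and {B,E}.
Split {D,F,I} by δ(·,a) → {F,I} and {D}.
No further refinement is possible. Final partition (5 blocks): {C,H} | {F,I} | {A,G} | {B,E} | {D}.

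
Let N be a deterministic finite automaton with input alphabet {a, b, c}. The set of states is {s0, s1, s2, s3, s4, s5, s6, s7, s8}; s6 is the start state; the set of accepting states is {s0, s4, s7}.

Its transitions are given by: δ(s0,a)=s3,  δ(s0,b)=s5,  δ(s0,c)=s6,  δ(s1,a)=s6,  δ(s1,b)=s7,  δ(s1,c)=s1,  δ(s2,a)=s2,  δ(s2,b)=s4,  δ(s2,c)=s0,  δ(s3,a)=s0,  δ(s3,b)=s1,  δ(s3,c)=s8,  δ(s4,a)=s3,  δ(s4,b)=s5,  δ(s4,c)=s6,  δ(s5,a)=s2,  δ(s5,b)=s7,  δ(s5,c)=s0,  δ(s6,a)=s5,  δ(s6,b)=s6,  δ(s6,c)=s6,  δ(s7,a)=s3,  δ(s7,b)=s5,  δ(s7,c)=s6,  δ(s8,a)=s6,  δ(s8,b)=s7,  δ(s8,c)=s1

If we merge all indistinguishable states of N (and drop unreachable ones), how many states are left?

5

Every state is reachable, so we keep all 9.
Start with accepting vs non-accepting: {s0,s4,s7} | {s1,s2,s3,s5,s6,s8}.
Refine {s1,s2,s3,s5,s6,s8} on symbol a: members go to different blocks, giving {s1,s2,s5,s6,s8} and {s3}.
On input b, block {s1,s2,s5,s6,s8} splits into {s1,s2,s5,s8} and {s6}.
On input a, block {s1,s2,s5,s8} splits into {s1,s8} and {s2,s5}.
Stable partition: {s0,s4,s7} | {s1,s8} | {s3} | {s6} | {s2,s5} — 5 equivalence classes.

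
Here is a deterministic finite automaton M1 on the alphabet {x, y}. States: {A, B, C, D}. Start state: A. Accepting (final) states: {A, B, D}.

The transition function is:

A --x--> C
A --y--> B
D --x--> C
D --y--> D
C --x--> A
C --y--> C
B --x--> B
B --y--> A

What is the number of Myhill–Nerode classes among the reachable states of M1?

States {D} cannot be reached from the start state, so discard them.
Start with accepting vs non-accepting: {A,B} | {C}.
Refine {A,B} on symbol x: members go to different blocks, giving {A} and {B}.
No further refinement is possible. Final partition (3 blocks): {A} | {C} | {B}.

3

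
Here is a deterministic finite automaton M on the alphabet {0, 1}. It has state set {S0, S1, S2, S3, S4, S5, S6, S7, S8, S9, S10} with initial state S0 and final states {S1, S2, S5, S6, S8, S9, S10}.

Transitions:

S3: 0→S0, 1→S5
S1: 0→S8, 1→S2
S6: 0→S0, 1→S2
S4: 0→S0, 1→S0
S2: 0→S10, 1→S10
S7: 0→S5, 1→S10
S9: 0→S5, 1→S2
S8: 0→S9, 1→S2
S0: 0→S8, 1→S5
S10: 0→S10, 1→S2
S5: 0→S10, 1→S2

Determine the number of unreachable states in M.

5

BFS from S0 reaches {S0, S2, S5, S8, S9, S10}; the 5 state(s) S1, S3, S4, S6, S7 are never visited.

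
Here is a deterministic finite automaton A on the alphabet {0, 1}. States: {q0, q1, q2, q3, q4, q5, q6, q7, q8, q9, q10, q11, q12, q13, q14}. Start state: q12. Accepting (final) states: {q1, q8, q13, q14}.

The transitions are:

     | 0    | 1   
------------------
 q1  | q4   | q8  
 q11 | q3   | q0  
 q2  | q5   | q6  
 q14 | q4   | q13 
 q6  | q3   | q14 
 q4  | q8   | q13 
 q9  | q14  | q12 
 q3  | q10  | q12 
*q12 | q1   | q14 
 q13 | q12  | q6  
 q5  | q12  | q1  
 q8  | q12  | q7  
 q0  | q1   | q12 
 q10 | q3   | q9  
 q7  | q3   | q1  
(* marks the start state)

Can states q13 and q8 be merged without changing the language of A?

First remove the unreachable states {q0,q2,q5,q11}; 11 states remain.
Start with accepting vs non-accepting: {q1,q8,q13,q14} | {q3,q4,q6,q7,q9,q10,q12}.
Refine {q1,q8,q13,q14} on symbol 1: members go to different blocks, giving {q1,q14} and {q8,q13}.
On input 0, block {q3,q4,q6,q7,q9,q10,q12} splits into {q3,q6,q7,q10} and {q9,q12} and {q4}.
Split {q3,q6,q7,q10} by δ(·,1) → {q3,q10} and {q6,q7}.
Split {q9,q12} by δ(·,1) → {q9} and {q12}.
Refine {q3,q10} on symbol 1: members go to different blocks, giving {q3} and {q10}.
The partition is now stable with 8 blocks: {q1,q14} | {q3} | {q8,q13} | {q9} | {q4} | {q6,q7} | {q12} | {q10}.
q13 and q8 lie in the same block of the stable partition, so they are equivalent — no string distinguishes them.

Yes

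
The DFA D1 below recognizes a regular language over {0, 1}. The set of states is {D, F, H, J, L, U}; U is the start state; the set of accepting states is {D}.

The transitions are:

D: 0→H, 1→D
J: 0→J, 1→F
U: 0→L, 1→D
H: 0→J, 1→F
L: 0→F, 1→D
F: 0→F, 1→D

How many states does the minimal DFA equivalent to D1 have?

3

All states are reachable from the start state.
Start with accepting vs non-accepting: {D} | {F,H,J,L,U}.
Refine {F,H,J,L,U} on symbol 1: members go to different blocks, giving {F,L,U} and {H,J}.
Stable partition: {D} | {F,L,U} | {H,J} — 3 equivalence classes.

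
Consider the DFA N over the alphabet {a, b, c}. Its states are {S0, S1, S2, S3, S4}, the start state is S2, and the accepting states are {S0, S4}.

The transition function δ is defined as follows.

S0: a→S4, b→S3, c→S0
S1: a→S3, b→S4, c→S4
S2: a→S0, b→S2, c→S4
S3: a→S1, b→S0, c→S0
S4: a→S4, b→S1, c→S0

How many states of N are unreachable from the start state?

0

Exploring from S2, all states are eventually visited, so none are unreachable.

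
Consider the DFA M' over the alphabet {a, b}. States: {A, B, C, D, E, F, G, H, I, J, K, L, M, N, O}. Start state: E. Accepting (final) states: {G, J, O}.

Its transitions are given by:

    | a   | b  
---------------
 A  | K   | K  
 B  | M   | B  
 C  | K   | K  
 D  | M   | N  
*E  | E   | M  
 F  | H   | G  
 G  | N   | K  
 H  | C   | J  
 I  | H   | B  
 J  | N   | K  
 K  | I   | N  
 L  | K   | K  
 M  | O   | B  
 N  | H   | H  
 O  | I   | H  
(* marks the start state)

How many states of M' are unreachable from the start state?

5

Starting at E and following transitions, the reachable set is {B, C, E, H, I, J, K, M, N, O}. That leaves A, D, F, G, L unreachable — 5 in total.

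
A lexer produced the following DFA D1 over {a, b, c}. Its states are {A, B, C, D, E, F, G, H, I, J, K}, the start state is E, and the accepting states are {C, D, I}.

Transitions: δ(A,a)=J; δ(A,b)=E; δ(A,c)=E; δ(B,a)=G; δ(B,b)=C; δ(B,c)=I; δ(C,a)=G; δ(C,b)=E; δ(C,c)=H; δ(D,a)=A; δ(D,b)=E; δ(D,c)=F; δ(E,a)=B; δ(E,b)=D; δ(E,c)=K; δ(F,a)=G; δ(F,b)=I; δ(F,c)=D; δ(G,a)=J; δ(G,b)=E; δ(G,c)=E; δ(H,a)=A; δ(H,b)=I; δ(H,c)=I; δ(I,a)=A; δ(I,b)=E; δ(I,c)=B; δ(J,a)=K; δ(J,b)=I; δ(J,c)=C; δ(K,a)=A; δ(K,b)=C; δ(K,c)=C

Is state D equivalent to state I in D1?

Yes

Initial partition by acceptance: {C,D,I} | {A,B,E,F,G,H,J,K}.
Refine {A,B,E,F,G,H,J,K} on symbol b: members go to different blocks, giving {B,E,F,H,J,K} and {A,G}.
Split {B,E,F,H,J,K} by δ(·,a) → {B,F,H,K} and {E,J}.
On input c, block {E,J} splits into {E} and {J}.
No further refinement is possible. Final partition (5 blocks): {C,D,I} | {B,F,H,K} | {A,G} | {E} | {J}.
D and I lie in the same block of the stable partition, so they are equivalent — no string distinguishes them.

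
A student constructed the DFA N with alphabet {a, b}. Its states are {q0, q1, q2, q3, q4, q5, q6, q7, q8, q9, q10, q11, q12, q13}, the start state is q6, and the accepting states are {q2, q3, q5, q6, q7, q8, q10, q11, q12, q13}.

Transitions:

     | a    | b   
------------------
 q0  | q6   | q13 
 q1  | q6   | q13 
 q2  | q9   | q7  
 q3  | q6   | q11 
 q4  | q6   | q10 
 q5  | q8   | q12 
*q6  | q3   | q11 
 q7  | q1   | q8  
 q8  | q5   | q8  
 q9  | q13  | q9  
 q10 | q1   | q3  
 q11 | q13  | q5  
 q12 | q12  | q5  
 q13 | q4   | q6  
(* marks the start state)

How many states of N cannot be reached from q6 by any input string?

4

BFS from q6 reaches {q1, q3, q4, q5, q6, q8, q10, q11, q12, q13}; the 4 state(s) q0, q2, q7, q9 are never visited.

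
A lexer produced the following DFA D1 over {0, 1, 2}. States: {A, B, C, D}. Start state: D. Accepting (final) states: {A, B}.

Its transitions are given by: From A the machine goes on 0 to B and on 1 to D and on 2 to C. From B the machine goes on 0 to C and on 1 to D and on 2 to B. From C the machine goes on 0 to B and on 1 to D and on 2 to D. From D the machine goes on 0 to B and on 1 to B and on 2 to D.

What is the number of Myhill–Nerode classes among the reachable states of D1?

Reachable states from the start: {B,C,D}. Unreachable: {A} — drop them.
Initial partition by acceptance: {B} | {C,D}.
On input 1, block {C,D} splits into {C} and {D}.
The partition is now stable with 3 blocks: {B} | {C} | {D}.

3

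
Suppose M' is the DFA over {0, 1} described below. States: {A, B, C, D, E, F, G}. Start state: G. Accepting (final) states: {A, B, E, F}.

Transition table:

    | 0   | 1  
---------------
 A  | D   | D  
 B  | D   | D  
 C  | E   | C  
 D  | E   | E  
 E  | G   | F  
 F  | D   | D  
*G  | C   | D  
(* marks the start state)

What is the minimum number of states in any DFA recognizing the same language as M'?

Reachable states from the start: {C,D,E,F,G}. Unreachable: {A,B} — drop them.
Initial partition by acceptance: {E,F} | {C,D,G}.
Split {E,F} by δ(·,1) → {E} and {F}.
Split {C,D,G} by δ(·,0) → {C,D} and {G}.
Split {C,D} by δ(·,1) → {C} and {D}.
No further refinement is possible. Final partition (5 blocks): {E} | {C} | {F} | {G} | {D}.

5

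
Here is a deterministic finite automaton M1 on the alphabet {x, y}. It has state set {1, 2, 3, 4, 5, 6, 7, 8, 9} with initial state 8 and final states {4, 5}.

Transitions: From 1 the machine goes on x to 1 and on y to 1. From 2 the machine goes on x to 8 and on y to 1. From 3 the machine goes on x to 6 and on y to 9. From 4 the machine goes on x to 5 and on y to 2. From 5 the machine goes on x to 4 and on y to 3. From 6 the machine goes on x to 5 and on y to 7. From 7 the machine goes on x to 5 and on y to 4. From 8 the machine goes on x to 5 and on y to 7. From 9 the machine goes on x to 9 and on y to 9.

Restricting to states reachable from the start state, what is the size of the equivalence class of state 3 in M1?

Initial partition by acceptance: {4,5} | {1,2,3,6,7,8,9}.
Split {1,2,3,6,7,8,9} by δ(·,x) → {1,2,3,9} and {6,7,8}.
On input x, block {1,2,3,9} splits into {1,9} and {2,3}.
Refine {6,7,8} on symbol y: members go to different blocks, giving {6,8} and {7}.
Stable partition: {4,5} | {1,9} | {6,8} | {2,3} | {7} — 5 equivalence classes.
The equivalence class containing 3 is {2,3}, of size 2.

2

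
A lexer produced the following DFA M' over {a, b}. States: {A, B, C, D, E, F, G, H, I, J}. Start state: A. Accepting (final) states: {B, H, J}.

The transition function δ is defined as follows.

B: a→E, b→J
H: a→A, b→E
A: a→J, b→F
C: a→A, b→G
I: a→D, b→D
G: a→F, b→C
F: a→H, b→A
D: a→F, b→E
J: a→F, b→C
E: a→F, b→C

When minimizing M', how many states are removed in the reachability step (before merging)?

3

Starting at A and following transitions, the reachable set is {A, C, E, F, G, H, J}. That leaves B, D, I unreachable — 3 in total.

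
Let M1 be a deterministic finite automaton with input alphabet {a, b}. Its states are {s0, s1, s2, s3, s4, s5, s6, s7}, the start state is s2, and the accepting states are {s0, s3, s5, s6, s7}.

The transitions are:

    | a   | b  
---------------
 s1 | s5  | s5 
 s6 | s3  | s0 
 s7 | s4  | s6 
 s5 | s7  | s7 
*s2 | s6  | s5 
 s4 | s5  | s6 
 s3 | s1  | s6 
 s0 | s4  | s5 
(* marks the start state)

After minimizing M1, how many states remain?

3

P0 = {s0,s3,s5,s6,s7} | {s1,s2,s4}.
On input a, block {s0,s3,s5,s6,s7} splits into {s0,s3,s7} and {s5,s6}.
Stable partition: {s0,s3,s7} | {s1,s2,s4} | {s5,s6} — 3 equivalence classes.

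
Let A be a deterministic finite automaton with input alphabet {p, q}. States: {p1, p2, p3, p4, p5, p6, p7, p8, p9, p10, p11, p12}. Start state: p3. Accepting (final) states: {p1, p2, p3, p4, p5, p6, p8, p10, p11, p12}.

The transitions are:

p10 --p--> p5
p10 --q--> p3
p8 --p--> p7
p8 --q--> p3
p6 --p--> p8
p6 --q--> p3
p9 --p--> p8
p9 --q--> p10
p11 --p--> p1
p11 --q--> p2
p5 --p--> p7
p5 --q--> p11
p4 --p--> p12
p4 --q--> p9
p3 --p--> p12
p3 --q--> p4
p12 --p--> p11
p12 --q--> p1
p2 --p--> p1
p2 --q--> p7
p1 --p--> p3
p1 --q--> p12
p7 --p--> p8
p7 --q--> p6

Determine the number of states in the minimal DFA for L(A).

Every state is reachable, so we keep all 12.
Initial partition by acceptance: {p1,p2,p3,p4,p5,p6,p8,p10,p11,p12} | {p7,p9}.
Refine {p1,p2,p3,p4,p5,p6,p8,p10,p11,p12} on symbol p: members go to different blocks, giving {p1,p2,p3,p4,p6,p10,p11,p12} and {p5,p8}.
Split {p1,p2,p3,p4,p6,p10,p11,p12} by δ(·,p) → {p1,p2,p3,p4,p11,p12} and {p6,p10}.
On input q, block {p1,p2,p3,p4,p11,p12} splits into {p1,p3,p11,p12} and {p2,p4}.
On input q, block {p1,p3,p11,p12} splits into {p1,p12} and {p3,p11}.
The partition is now stable with 6 blocks: {p1,p12} | {p7,p9} | {p5,p8} | {p6,p10} | {p2,p4} | {p3,p11}.

6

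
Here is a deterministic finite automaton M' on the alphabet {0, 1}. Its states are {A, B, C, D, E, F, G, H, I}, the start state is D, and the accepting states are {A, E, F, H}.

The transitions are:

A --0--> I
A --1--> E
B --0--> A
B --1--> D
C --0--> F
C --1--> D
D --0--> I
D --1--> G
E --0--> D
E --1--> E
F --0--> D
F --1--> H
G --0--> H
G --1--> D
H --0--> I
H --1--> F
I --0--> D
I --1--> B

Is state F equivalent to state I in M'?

First remove the unreachable states {C}; 8 states remain.
Initial partition by acceptance: {A,E,F,H} | {B,D,G,I}.
On input 0, block {B,D,G,I} splits into {B,G} and {D,I}.
No further refinement is possible. Final partition (3 blocks): {A,E,F,H} | {B,G} | {D,I}.
F and I end up in different blocks, so they are distinguishable. For instance, the string 'ε' is accepted from only F.

No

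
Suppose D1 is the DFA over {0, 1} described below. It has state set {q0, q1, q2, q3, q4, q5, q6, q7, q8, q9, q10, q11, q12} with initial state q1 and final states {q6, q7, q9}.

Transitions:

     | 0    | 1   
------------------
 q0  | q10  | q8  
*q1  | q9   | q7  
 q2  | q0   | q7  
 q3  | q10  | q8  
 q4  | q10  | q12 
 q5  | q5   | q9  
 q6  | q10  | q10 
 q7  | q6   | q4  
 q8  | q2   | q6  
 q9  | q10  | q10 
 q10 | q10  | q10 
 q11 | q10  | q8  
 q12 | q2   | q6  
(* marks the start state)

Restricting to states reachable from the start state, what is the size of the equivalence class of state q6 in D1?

Reachable states from the start: {q0,q1,q2,q4,q6,q7,q8,q9,q10,q12}. Unreachable: {q3,q5,q11} — drop them.
P0 = {q6,q7,q9} | {q0,q1,q2,q4,q8,q10,q12}.
Refine {q6,q7,q9} on symbol 0: members go to different blocks, giving {q6,q9} and {q7}.
On input 0, block {q0,q1,q2,q4,q8,q10,q12} splits into {q0,q2,q4,q8,q10,q12} and {q1}.
Refine {q0,q2,q4,q8,q10,q12} on symbol 1: members go to different blocks, giving {q0,q4,q10} and {q8,q12} and {q2}.
Split {q0,q4,q10} by δ(·,1) → {q0,q4} and {q10}.
The partition is now stable with 7 blocks: {q6,q9} | {q0,q4} | {q7} | {q1} | {q8,q12} | {q2} | {q10}.
State q6 belongs to the block {q6,q9}, which has 2 states.

2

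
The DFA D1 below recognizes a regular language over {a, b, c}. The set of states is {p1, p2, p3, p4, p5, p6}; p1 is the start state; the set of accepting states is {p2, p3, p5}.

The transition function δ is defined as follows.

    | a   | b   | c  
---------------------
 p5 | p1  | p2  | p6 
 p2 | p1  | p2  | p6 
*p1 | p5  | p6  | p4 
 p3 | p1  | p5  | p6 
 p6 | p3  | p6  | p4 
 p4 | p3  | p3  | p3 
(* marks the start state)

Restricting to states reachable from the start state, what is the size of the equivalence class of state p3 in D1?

3

Every state is reachable, so we keep all 6.
P0 = {p2,p3,p5} | {p1,p4,p6}.
Refine {p1,p4,p6} on symbol b: members go to different blocks, giving {p1,p6} and {p4}.
Stable partition: {p2,p3,p5} | {p1,p6} | {p4} — 3 equivalence classes.
The equivalence class containing p3 is {p2,p3,p5}, of size 3.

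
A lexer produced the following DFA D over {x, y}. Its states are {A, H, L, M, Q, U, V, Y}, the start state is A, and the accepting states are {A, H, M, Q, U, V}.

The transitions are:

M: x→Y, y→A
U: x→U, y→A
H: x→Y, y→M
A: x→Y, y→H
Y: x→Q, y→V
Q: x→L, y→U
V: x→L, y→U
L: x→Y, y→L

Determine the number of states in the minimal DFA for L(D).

5

P0 = {A,H,M,Q,U,V} | {L,Y}.
Refine {A,H,M,Q,U,V} on symbol x: members go to different blocks, giving {A,H,M,Q,V} and {U}.
Refine {A,H,M,Q,V} on symbol y: members go to different blocks, giving {A,H,M} and {Q,V}.
Refine {L,Y} on symbol x: members go to different blocks, giving {L} and {Y}.
No further refinement is possible. Final partition (5 blocks): {A,H,M} | {L} | {U} | {Q,V} | {Y}.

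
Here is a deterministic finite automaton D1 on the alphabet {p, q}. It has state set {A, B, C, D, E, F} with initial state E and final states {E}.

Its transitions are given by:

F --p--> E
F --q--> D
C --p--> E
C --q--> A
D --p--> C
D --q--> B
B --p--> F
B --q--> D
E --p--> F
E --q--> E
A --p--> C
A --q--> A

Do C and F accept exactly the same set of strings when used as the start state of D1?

Start with accepting vs non-accepting: {E} | {A,B,C,D,F}.
Split {A,B,C,D,F} by δ(·,p) → {A,B,D} and {C,F}.
Stable partition: {E} | {A,B,D} | {C,F} — 3 equivalence classes.
C and F lie in the same block of the stable partition, so they are equivalent — no string distinguishes them.

Yes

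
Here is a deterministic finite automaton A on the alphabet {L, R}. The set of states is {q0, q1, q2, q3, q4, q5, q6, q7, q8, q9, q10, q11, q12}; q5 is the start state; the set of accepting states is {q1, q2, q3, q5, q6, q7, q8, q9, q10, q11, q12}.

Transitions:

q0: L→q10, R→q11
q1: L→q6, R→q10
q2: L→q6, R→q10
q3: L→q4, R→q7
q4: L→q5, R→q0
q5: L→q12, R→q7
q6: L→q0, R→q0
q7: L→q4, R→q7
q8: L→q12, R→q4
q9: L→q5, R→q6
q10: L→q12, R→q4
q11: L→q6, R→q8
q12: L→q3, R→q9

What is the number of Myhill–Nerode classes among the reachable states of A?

9

Reachable states from the start: {q0,q3,q4,q5,q6,q7,q8,q9,q10,q11,q12}. Unreachable: {q1,q2} — drop them.
Initial partition by acceptance: {q3,q5,q6,q7,q8,q9,q10,q11,q12} | {q0,q4}.
Refine {q3,q5,q6,q7,q8,q9,q10,q11,q12} on symbol L: members go to different blocks, giving {q5,q8,q9,q10,q11,q12} and {q3,q6,q7}.
Refine {q5,q8,q9,q10,q11,q12} on symbol L: members go to different blocks, giving {q5,q8,q9,q10} and {q11,q12}.
Refine {q5,q8,q9,q10} on symbol L: members go to different blocks, giving {q5,q8,q10} and {q9}.
Split {q5,q8,q10} by δ(·,R) → {q8,q10} and {q5}.
Refine {q0,q4} on symbol L: members go to different blocks, giving {q0} and {q4}.
Split {q3,q6,q7} by δ(·,L) → {q3,q7} and {q6}.
Split {q11,q12} by δ(·,L) → {q11} and {q12}.
Stable partition: {q8,q10} | {q0} | {q3,q7} | {q11} | {q9} | {q5} | {q4} | {q6} | {q12} — 9 equivalence classes.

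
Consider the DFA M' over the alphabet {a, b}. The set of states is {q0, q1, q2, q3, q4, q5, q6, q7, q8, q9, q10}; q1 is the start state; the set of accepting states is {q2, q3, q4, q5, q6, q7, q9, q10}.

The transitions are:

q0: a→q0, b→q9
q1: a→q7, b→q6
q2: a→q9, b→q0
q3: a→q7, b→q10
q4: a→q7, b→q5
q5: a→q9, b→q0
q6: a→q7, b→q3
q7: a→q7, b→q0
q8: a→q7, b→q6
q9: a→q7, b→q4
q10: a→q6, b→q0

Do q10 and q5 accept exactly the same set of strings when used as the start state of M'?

Reachable states from the start: {q0,q1,q3,q4,q5,q6,q7,q9,q10}. Unreachable: {q2,q8} — drop them.
P0 = {q3,q4,q5,q6,q7,q9,q10} | {q0,q1}.
Refine {q3,q4,q5,q6,q7,q9,q10} on symbol b: members go to different blocks, giving {q3,q4,q6,q9} and {q5,q7,q10}.
On input b, block {q3,q4,q6,q9} splits into {q3,q4} and {q6,q9}.
On input a, block {q0,q1} splits into {q0} and {q1}.
Refine {q5,q7,q10} on symbol a: members go to different blocks, giving {q5,q10} and {q7}.
The partition is now stable with 6 blocks: {q3,q4} | {q0} | {q5,q10} | {q6,q9} | {q1} | {q7}.
q10 and q5 lie in the same block of the stable partition, so they are equivalent — no string distinguishes them.

Yes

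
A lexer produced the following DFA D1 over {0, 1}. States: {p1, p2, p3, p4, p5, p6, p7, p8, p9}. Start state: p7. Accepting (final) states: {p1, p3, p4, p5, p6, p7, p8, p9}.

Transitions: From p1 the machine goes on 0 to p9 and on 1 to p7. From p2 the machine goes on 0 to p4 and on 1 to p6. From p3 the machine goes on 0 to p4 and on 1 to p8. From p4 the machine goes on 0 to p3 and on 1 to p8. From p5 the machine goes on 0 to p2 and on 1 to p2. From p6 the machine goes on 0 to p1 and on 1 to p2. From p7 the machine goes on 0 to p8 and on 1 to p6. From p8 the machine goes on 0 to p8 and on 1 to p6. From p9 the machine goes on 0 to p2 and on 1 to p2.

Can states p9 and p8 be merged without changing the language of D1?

First remove the unreachable states {p5}; 8 states remain.
Initial partition by acceptance: {p1,p3,p4,p6,p7,p8,p9} | {p2}.
Refine {p1,p3,p4,p6,p7,p8,p9} on symbol 0: members go to different blocks, giving {p1,p3,p4,p6,p7,p8} and {p9}.
Split {p1,p3,p4,p6,p7,p8} by δ(·,0) → {p3,p4,p6,p7,p8} and {p1}.
Split {p3,p4,p6,p7,p8} by δ(·,0) → {p3,p4,p7,p8} and {p6}.
On input 1, block {p3,p4,p7,p8} splits into {p3,p4} and {p7,p8}.
No further refinement is possible. Final partition (6 blocks): {p3,p4} | {p2} | {p9} | {p1} | {p6} | {p7,p8}.
p9 and p8 end up in different blocks, so they are distinguishable. For instance, the string '0' is accepted from only p8.

No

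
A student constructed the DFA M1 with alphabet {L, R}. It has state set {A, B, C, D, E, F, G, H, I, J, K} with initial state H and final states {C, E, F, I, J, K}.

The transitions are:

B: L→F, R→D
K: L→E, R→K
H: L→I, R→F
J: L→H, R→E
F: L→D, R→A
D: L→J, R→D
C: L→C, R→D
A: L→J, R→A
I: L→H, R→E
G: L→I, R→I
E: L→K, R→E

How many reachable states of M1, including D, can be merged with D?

2

First remove the unreachable states {B,C,G}; 8 states remain.
P0 = {E,F,I,J,K} | {A,D,H}.
Split {E,F,I,J,K} by δ(·,L) → {F,I,J} and {E,K}.
On input R, block {F,I,J} splits into {I,J} and {F}.
Refine {A,D,H} on symbol R: members go to different blocks, giving {A,D} and {H}.
Stable partition: {I,J} | {A,D} | {E,K} | {F} | {H} — 5 equivalence classes.
State D belongs to the block {A,D}, which has 2 states.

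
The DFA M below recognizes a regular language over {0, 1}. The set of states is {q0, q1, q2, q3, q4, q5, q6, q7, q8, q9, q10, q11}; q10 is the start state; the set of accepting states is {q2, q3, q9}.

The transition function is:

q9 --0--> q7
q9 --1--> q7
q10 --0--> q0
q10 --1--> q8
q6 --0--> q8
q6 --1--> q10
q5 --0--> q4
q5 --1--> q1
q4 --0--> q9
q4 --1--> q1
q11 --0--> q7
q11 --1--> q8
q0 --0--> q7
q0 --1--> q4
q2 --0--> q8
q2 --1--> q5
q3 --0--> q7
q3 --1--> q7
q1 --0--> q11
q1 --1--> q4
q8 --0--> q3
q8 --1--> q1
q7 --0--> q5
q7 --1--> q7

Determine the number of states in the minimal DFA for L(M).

6

Reachable states from the start: {q0,q1,q3,q4,q5,q7,q8,q9,q10,q11}. Unreachable: {q2,q6} — drop them.
P0 = {q3,q9} | {q0,q1,q4,q5,q7,q8,q10,q11}.
On input 0, block {q0,q1,q4,q5,q7,q8,q10,q11} splits into {q0,q1,q5,q7,q10,q11} and {q4,q8}.
On input 0, block {q0,q1,q5,q7,q10,q11} splits into {q0,q1,q7,q10,q11} and {q5}.
Refine {q0,q1,q7,q10,q11} on symbol 0: members go to different blocks, giving {q0,q1,q10,q11} and {q7}.
Refine {q0,q1,q10,q11} on symbol 0: members go to different blocks, giving {q0,q11} and {q1,q10}.
The partition is now stable with 6 blocks: {q3,q9} | {q0,q11} | {q4,q8} | {q5} | {q7} | {q1,q10}.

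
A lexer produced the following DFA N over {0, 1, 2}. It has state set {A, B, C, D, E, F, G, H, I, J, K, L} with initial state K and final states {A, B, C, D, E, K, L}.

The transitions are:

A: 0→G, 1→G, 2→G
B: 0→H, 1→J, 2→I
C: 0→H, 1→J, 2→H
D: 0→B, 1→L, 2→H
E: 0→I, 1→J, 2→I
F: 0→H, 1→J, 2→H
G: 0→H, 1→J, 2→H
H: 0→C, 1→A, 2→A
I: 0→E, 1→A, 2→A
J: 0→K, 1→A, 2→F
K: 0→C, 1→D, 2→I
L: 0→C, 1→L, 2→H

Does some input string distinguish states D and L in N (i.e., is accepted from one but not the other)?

No

All states are reachable from the start state.
Initial partition by acceptance: {A,B,C,D,E,K,L} | {F,G,H,I,J}.
Split {A,B,C,D,E,K,L} by δ(·,0) → {A,B,C,E} and {D,K,L}.
On input 0, block {F,G,H,I,J} splits into {F,G} and {H,I} and {J}.
On input 0, block {A,B,C,E} splits into {B,C,E} and {A}.
Stable partition: {B,C,E} | {F,G} | {D,K,L} | {H,I} | {J} | {A} — 6 equivalence classes.
D and L lie in the same block of the stable partition, so they are equivalent — no string distinguishes them.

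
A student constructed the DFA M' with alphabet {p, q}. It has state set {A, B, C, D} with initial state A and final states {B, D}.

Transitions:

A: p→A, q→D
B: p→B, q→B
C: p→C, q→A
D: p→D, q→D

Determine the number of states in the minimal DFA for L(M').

First remove the unreachable states {B,C}; 2 states remain.
Initial partition by acceptance: {D} | {A}.
The partition is now stable with 2 blocks: {D} | {A}.

2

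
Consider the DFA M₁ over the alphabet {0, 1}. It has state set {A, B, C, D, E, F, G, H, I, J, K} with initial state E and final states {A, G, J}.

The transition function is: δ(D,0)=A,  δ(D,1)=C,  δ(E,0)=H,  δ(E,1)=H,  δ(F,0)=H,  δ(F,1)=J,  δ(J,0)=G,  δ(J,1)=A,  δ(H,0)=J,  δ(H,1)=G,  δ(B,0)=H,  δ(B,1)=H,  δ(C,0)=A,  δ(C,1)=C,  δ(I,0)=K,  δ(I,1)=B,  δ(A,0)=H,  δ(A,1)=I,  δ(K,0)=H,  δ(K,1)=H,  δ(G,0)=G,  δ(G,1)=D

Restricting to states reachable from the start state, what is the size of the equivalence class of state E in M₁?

Reachable states from the start: {A,B,C,D,E,G,H,I,J,K}. Unreachable: {F} — drop them.
P0 = {A,G,J} | {B,C,D,E,H,I,K}.
Refine {A,G,J} on symbol 0: members go to different blocks, giving {G,J} and {A}.
Split {G,J} by δ(·,1) → {G} and {J}.
On input 0, block {B,C,D,E,H,I,K} splits into {B,E,I,K} and {C,D} and {H}.
Refine {B,E,I,K} on symbol 0: members go to different blocks, giving {B,E,K} and {I}.
No further refinement is possible. Final partition (7 blocks): {G} | {B,E,K} | {A} | {J} | {C,D} | {H} | {I}.
State E belongs to the block {B,E,K}, which has 3 states.

3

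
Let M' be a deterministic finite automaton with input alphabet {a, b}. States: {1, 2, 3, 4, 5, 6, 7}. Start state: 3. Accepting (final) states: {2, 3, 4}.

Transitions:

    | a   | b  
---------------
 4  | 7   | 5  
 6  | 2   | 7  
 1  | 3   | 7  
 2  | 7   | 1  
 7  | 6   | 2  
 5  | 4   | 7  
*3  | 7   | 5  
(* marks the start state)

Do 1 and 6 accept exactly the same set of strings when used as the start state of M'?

P0 = {2,3,4} | {1,5,6,7}.
Refine {1,5,6,7} on symbol a: members go to different blocks, giving {1,5,6} and {7}.
The partition is now stable with 3 blocks: {2,3,4} | {1,5,6} | {7}.
1 and 6 lie in the same block of the stable partition, so they are equivalent — no string distinguishes them.

Yes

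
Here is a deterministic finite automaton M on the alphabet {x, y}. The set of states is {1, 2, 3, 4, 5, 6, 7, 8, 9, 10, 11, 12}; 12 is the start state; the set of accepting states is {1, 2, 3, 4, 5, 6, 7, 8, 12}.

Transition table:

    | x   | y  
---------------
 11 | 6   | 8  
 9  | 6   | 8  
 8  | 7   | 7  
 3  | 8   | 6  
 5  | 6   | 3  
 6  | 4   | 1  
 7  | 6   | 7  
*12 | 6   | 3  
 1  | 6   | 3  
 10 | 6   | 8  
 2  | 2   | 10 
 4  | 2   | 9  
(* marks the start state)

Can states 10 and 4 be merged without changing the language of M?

States {5,11} cannot be reached from the start state, so discard them.
P0 = {1,2,3,4,6,7,8,12} | {9,10}.
Split {1,2,3,4,6,7,8,12} by δ(·,y) → {1,3,6,7,8,12} and {2,4}.
Refine {1,3,6,7,8,12} on symbol x: members go to different blocks, giving {1,3,7,8,12} and {6}.
Refine {1,3,7,8,12} on symbol x: members go to different blocks, giving {1,7,12} and {3,8}.
Refine {1,7,12} on symbol y: members go to different blocks, giving {1,12} and {7}.
Refine {3,8} on symbol x: members go to different blocks, giving {3} and {8}.
No further refinement is possible. Final partition (7 blocks): {1,12} | {9,10} | {2,4} | {6} | {3} | {7} | {8}.
10 and 4 end up in different blocks, so they are distinguishable. For instance, the string 'ε' is accepted from only 4.

No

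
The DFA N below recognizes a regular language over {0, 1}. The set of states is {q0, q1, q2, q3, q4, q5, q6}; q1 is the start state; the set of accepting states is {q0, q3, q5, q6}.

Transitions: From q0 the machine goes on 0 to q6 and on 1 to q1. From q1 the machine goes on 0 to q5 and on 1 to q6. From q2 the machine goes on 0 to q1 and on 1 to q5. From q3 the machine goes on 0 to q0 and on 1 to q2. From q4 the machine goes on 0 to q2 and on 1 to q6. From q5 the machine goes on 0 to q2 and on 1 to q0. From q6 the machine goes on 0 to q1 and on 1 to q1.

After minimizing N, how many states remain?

5

First remove the unreachable states {q3,q4}; 5 states remain.
P0 = {q0,q5,q6} | {q1,q2}.
Split {q0,q5,q6} by δ(·,0) → {q5,q6} and {q0}.
Split {q5,q6} by δ(·,1) → {q5} and {q6}.
On input 0, block {q1,q2} splits into {q1} and {q2}.
No further refinement is possible. Final partition (5 blocks): {q5} | {q1} | {q0} | {q6} | {q2}.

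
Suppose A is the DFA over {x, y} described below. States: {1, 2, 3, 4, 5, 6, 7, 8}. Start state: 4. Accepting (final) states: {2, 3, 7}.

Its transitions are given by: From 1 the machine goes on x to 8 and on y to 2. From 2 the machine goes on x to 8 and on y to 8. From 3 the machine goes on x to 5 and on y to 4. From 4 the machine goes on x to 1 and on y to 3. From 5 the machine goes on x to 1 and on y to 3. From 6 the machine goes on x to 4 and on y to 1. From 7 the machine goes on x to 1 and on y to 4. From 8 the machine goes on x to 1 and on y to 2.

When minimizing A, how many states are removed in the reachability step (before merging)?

2

Starting at 4 and following transitions, the reachable set is {1, 2, 3, 4, 5, 8}. That leaves 6, 7 unreachable — 2 in total.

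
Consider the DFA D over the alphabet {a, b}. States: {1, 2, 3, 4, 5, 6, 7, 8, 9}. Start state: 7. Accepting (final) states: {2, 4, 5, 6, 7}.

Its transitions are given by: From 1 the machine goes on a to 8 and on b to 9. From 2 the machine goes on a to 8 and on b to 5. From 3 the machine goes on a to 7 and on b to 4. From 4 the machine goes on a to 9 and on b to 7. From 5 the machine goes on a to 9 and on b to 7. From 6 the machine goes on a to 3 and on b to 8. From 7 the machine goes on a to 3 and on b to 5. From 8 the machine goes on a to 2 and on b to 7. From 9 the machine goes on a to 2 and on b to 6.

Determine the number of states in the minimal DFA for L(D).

7

First remove the unreachable states {1}; 8 states remain.
P0 = {2,4,5,6,7} | {3,8,9}.
Refine {2,4,5,6,7} on symbol b: members go to different blocks, giving {2,4,5,7} and {6}.
Refine {3,8,9} on symbol b: members go to different blocks, giving {3,8} and {9}.
Refine {2,4,5,7} on symbol a: members go to different blocks, giving {2,7} and {4,5}.
Split {3,8} by δ(·,b) → {3} and {8}.
On input a, block {2,7} splits into {2} and {7}.
Stable partition: {2} | {3} | {6} | {9} | {4,5} | {8} | {7} — 7 equivalence classes.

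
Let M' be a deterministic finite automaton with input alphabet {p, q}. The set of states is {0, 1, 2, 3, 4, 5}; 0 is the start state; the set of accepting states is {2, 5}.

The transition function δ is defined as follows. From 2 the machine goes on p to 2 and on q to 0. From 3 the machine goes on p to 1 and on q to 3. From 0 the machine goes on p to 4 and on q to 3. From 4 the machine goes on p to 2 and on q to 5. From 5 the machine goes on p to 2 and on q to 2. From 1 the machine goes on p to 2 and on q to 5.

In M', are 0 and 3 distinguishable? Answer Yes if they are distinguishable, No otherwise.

Start with accepting vs non-accepting: {2,5} | {0,1,3,4}.
Refine {2,5} on symbol q: members go to different blocks, giving {2} and {5}.
Split {0,1,3,4} by δ(·,p) → {0,3} and {1,4}.
No further refinement is possible. Final partition (4 blocks): {2} | {0,3} | {5} | {1,4}.
0 and 3 lie in the same block of the stable partition, so they are equivalent — no string distinguishes them.

No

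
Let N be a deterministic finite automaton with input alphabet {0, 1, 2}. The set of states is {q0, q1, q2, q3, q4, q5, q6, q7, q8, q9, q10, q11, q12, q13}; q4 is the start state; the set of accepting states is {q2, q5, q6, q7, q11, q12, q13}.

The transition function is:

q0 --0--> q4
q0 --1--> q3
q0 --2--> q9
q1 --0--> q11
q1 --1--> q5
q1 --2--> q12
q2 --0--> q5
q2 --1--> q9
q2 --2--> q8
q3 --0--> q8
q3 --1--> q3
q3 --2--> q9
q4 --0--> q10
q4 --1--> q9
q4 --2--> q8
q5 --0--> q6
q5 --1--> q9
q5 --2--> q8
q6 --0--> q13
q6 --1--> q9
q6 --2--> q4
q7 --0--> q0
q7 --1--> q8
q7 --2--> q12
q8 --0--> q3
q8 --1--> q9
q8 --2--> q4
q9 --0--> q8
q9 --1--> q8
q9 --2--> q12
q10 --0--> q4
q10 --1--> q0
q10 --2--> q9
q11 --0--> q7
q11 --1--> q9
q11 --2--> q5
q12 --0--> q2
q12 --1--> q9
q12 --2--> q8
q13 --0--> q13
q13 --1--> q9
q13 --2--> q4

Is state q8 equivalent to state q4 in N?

First remove the unreachable states {q1,q7,q11}; 11 states remain.
Initial partition by acceptance: {q2,q5,q6,q12,q13} | {q0,q3,q4,q8,q9,q10}.
Split {q0,q3,q4,q8,q9,q10} by δ(·,2) → {q0,q3,q4,q8,q10} and {q9}.
On input 1, block {q0,q3,q4,q8,q10} splits into {q0,q3,q10} and {q4,q8}.
The partition is now stable with 4 blocks: {q2,q5,q6,q12,q13} | {q0,q3,q10} | {q9} | {q4,q8}.
q8 and q4 lie in the same block of the stable partition, so they are equivalent — no string distinguishes them.

Yes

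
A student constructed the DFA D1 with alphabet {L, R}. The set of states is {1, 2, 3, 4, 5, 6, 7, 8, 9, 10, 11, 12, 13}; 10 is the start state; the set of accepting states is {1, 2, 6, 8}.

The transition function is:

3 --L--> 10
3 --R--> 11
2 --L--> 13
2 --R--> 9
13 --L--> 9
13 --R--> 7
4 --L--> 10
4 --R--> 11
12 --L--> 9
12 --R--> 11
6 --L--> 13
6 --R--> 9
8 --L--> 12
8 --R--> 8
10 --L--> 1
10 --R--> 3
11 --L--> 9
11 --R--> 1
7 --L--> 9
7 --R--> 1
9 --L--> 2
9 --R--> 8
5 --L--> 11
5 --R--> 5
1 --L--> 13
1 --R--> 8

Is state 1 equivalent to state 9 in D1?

States {4,5,6} cannot be reached from the start state, so discard them.
Initial partition by acceptance: {1,2,8} | {3,7,9,10,11,12,13}.
On input R, block {1,2,8} splits into {1,8} and {2}.
Split {3,7,9,10,11,12,13} by δ(·,L) → {3,7,11,12,13} and {9} and {10}.
On input L, block {3,7,11,12,13} splits into {7,11,12,13} and {3}.
Refine {7,11,12,13} on symbol R: members go to different blocks, giving {7,11} and {12,13}.
The partition is now stable with 7 blocks: {1,8} | {7,11} | {2} | {9} | {10} | {3} | {12,13}.
1 and 9 end up in different blocks, so they are distinguishable. For instance, the string 'ε' is accepted from only 1.

No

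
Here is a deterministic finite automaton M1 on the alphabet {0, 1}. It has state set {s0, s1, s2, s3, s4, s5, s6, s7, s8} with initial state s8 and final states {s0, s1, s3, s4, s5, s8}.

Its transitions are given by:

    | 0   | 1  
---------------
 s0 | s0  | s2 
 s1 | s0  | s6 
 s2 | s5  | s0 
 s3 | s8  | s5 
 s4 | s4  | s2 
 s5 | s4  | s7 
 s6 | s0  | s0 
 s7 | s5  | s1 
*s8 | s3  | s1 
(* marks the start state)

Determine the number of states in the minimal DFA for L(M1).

3

Every state is reachable, so we keep all 9.
Initial partition by acceptance: {s0,s1,s3,s4,s5,s8} | {s2,s6,s7}.
On input 1, block {s0,s1,s3,s4,s5,s8} splits into {s0,s1,s4,s5} and {s3,s8}.
No further refinement is possible. Final partition (3 blocks): {s0,s1,s4,s5} | {s2,s6,s7} | {s3,s8}.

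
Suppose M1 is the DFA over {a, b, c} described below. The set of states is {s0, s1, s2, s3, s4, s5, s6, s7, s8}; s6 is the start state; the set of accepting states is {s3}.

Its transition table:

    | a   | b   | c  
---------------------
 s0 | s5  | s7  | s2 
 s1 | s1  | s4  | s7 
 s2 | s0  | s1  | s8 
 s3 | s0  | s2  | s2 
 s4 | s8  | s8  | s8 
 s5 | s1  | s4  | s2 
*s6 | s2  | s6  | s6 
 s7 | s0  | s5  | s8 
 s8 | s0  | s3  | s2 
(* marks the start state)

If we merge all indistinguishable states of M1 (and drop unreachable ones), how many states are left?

7

All states are reachable from the start state.
Start with accepting vs non-accepting: {s3} | {s0,s1,s2,s4,s5,s6,s7,s8}.
Refine {s0,s1,s2,s4,s5,s6,s7,s8} on symbol b: members go to different blocks, giving {s0,s1,s2,s4,s5,s6,s7} and {s8}.
Refine {s0,s1,s2,s4,s5,s6,s7} on symbol a: members go to different blocks, giving {s0,s1,s2,s5,s6,s7} and {s4}.
On input b, block {s0,s1,s2,s5,s6,s7} splits into {s0,s2,s6,s7} and {s1,s5}.
Split {s0,s2,s6,s7} by δ(·,a) → {s2,s6,s7} and {s0}.
Refine {s2,s6,s7} on symbol a: members go to different blocks, giving {s2,s7} and {s6}.
Stable partition: {s3} | {s2,s7} | {s8} | {s4} | {s1,s5} | {s0} | {s6} — 7 equivalence classes.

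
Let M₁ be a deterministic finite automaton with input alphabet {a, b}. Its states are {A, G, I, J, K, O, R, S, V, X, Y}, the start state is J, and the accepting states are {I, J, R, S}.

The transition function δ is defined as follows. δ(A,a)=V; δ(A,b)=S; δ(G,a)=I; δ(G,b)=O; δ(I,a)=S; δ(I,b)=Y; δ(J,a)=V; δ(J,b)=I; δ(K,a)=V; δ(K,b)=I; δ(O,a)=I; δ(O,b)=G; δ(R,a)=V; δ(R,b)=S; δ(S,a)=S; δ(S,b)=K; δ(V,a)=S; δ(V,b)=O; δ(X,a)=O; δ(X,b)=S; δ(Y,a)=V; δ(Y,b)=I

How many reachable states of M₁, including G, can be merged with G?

Reachable states from the start: {G,I,J,K,O,S,V,Y}. Unreachable: {A,R,X} — drop them.
Start with accepting vs non-accepting: {I,J,S} | {G,K,O,V,Y}.
On input a, block {I,J,S} splits into {I,S} and {J}.
On input a, block {G,K,O,V,Y} splits into {G,O,V} and {K,Y}.
No further refinement is possible. Final partition (4 blocks): {I,S} | {G,O,V} | {J} | {K,Y}.
The equivalence class containing G is {G,O,V}, of size 3.

3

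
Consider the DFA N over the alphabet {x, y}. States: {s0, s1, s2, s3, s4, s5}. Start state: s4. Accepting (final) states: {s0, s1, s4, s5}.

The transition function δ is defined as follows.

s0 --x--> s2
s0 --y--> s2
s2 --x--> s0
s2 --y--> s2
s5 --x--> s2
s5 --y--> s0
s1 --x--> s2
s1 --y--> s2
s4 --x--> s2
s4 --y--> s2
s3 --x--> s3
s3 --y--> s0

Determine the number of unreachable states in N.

3

BFS from s4 reaches {s0, s2, s4}; the 3 state(s) s1, s3, s5 are never visited.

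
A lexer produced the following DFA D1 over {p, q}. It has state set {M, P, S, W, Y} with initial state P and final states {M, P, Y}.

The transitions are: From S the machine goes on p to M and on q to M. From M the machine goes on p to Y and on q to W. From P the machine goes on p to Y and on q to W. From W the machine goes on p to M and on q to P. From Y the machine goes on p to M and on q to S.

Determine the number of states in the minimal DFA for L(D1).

2

All states are reachable from the start state.
P0 = {M,P,Y} | {S,W}.
Stable partition: {M,P,Y} | {S,W} — 2 equivalence classes.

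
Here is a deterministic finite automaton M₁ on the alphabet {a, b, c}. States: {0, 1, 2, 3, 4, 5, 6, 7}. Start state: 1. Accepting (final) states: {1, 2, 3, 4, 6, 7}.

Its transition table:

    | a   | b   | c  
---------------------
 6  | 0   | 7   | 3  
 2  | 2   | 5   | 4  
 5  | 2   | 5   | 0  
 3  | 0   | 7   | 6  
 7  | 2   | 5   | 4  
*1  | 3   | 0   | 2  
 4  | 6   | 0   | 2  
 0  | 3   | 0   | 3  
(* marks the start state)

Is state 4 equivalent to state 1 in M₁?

Yes

Start with accepting vs non-accepting: {1,2,3,4,6,7} | {0,5}.
Split {1,2,3,4,6,7} by δ(·,a) → {1,2,4,7} and {3,6}.
Refine {1,2,4,7} on symbol a: members go to different blocks, giving {1,4} and {2,7}.
Split {0,5} by δ(·,a) → {0} and {5}.
The partition is now stable with 5 blocks: {1,4} | {0} | {3,6} | {2,7} | {5}.
4 and 1 lie in the same block of the stable partition, so they are equivalent — no string distinguishes them.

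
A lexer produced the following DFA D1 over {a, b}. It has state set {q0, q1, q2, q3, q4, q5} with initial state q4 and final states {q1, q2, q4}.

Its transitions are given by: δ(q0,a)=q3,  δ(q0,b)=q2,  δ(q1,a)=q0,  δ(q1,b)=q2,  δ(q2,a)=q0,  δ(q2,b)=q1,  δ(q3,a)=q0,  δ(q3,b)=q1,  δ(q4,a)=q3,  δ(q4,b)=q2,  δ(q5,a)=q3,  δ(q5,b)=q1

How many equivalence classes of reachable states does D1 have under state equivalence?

Reachable states from the start: {q0,q1,q2,q3,q4}. Unreachable: {q5} — drop them.
P0 = {q1,q2,q4} | {q0,q3}.
No further refinement is possible. Final partition (2 blocks): {q1,q2,q4} | {q0,q3}.

2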